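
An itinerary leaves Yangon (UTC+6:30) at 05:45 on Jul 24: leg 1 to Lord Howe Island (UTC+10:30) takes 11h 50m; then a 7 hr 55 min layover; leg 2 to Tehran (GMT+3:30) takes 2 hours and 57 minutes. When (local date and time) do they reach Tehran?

Convert departure to UTC: 05:45 − 6:30 = 23:15 UTC on Jul 23.
Add 11 hours and 50 minutes leg 1 → 11:05 UTC (Jul 24).
Add 7 hours 55 minutes layover in Lord Howe Island → 19:00 UTC.
Add 2 hours and 57 minutes leg 2 → 21:57 UTC.
Tehran is UTC+3:30, so local arrival = 21:57 + 3:30 = 01:27 on Jul 25.

01:27 on Jul 25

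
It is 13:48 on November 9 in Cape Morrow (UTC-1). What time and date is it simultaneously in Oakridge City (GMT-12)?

02:48 on November 9

In UTC: 13:48 + 1:00 = 14:48 on Nov 9.
Oakridge City is UTC−12:00: 14:48 − 12:00 = 02:48 on Nov 9.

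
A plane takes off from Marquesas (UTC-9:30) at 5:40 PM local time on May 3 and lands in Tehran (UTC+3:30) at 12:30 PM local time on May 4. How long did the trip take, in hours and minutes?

5 hours 50 minutes

Departure in UTC: 5:40 PM + 9:30 = 3:10 AM on May 4.
Arrival in UTC: 12:30 PM − 3:30 = 9:00 AM on May 4.
Elapsed = 9:00 AM − 3:10 AM = 5 hours 50 minutes.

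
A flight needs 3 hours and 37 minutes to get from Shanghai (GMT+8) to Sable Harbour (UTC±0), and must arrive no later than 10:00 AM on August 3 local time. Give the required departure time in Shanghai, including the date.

2:23 PM on Aug 3

Target arrival is already UTC: 10:00 AM on Aug 3.
Subtract 3 hours 37 minutes → departure 6:23 AM UTC on Aug 3.
Shanghai is UTC+8:00: 6:23 AM + 8:00 = 2:23 PM on Aug 3.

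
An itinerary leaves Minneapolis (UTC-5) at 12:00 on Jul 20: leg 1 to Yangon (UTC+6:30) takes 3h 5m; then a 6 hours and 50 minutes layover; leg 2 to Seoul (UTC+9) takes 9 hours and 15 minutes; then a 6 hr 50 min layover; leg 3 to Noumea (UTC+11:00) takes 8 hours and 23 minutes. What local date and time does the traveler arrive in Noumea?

Convert departure to UTC: 12:00 + 5:00 = 17:00 UTC on Jul 20.
Add 3 hours and 5 minutes leg 1 → 20:05 UTC.
Add 6 hours and 50 minutes layover in Yangon → 02:55 UTC (Jul 21).
Add 9 hours 15 minutes leg 2 → 12:10 UTC.
Add 6 hours and 50 minutes layover in Seoul → 19:00 UTC.
Add 8 hours and 23 minutes leg 3 → 03:23 UTC (Jul 22).
Noumea is UTC+11:00, so local arrival = 03:23 + 11:00 = 14:23 on Jul 22.

14:23 on July 22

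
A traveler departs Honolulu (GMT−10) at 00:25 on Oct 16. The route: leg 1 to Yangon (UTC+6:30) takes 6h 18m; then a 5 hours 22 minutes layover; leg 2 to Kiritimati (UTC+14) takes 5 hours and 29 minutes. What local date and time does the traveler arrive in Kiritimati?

17:34 on October 17

Convert departure to UTC: 00:25 + 10:00 = 10:25 UTC on Oct 16.
Add 6 hours and 18 minutes leg 1 → 16:43 UTC.
Add 5 hours and 22 minutes layover in Yangon → 22:05 UTC.
Add 5 hours and 29 minutes leg 2 → 03:34 UTC (Oct 17).
Kiritimati is UTC+14:00, so local arrival = 03:34 + 14:00 = 17:34 on Oct 17.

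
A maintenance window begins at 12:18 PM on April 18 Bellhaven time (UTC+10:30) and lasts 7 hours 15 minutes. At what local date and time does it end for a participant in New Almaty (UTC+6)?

3:03 PM on Apr 18

Convert start to UTC: 12:18 PM − 10:30 = 1:48 AM UTC on Apr 18.
Add 7 hours and 15 minutes duration → 9:03 AM UTC.
New Almaty is UTC+6:00, so local end time = 9:03 AM + 6:00 = 3:03 PM on Apr 18.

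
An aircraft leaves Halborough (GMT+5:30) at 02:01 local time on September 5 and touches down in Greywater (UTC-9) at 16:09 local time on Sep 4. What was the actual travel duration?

Departure in UTC: 02:01 − 5:30 = 20:31 on Sep 4.
Arrival in UTC: 16:09 + 9:00 = 01:09 on Sep 5.
Elapsed = 01:09 − 20:31 (+1 day) = 4 hours 38 minutes.

4 hours 38 minutes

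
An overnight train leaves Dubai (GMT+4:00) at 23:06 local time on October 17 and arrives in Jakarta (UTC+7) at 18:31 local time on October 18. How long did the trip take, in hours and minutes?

Jakarta is 3:00 ahead of Dubai.
Clock-face elapsed time (ignoring zones) is 19 hours 25 minutes.
Actual elapsed = 19 hours 25 minutes − 3:00 = 16 hours 25 minutes.

16 hours 25 minutes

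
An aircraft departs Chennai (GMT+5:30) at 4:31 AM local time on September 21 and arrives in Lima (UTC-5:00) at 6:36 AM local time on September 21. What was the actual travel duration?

12 hours 35 minutes

Lima is 10:30 behind Chennai.
Clock-face elapsed time (ignoring zones) is 2 hours 5 minutes.
Actual elapsed = 2 hours 5 minutes + 10:30 = 12 hours 35 minutes.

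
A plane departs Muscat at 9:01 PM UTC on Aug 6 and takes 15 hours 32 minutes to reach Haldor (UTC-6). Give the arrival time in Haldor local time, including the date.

Departure is given in UTC: 9:01 PM on Aug 6.
Add 15 hours 32 minutes → 12:33 PM UTC (Aug 7).
Haldor is UTC−6:00: 12:33 PM − 6:00 = 6:33 AM on Aug 7.

6:33 AM on Aug 7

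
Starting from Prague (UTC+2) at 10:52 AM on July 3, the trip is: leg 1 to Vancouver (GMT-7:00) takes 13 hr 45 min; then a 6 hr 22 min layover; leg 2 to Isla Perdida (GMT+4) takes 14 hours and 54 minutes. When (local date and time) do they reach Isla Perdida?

11:53 PM on July 4

Convert departure to UTC: 10:52 AM − 2:00 = 8:52 AM UTC on Jul 3.
Add 13 hours 45 minutes leg 1 → 10:37 PM UTC.
Add 6 hours and 22 minutes layover in Vancouver → 4:59 AM UTC (Jul 4).
Add 14 hours and 54 minutes leg 2 → 7:53 PM UTC.
Isla Perdida is UTC+4:00, so local arrival = 7:53 PM + 4:00 = 11:53 PM on Jul 4.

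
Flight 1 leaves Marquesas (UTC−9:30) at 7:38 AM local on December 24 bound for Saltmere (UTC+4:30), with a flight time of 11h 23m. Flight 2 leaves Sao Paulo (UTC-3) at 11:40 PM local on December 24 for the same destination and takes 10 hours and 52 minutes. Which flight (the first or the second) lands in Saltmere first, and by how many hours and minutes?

Flight 1 in UTC: 7:38 AM + 9:30 = 5:08 PM on Dec 24.
+11 hours and 23 minutes → arrive 4:31 AM UTC on Dec 25.
Flight 2 in UTC: 11:40 PM + 3:00 = 2:40 AM on Dec 25.
+10 hours 52 minutes → arrive 1:32 PM UTC on Dec 25.
Flight 1 lands earlier by 9 hours 1 minute.

the first, by 9 hours 1 minute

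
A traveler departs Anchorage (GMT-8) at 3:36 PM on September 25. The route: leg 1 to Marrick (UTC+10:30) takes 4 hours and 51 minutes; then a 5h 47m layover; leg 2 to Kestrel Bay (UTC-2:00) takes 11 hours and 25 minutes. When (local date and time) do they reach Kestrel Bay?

7:39 PM on Sep 26

Convert departure to UTC: 3:36 PM + 8:00 = 11:36 PM UTC on Sep 25.
Add 4 hours and 51 minutes leg 1 → 4:27 AM UTC (Sep 26).
Add 5 hours 47 minutes layover in Marrick → 10:14 AM UTC.
Add 11 hours and 25 minutes leg 2 → 9:39 PM UTC.
Kestrel Bay is UTC−2:00, so local arrival = 9:39 PM − 2:00 = 7:39 PM on Sep 26.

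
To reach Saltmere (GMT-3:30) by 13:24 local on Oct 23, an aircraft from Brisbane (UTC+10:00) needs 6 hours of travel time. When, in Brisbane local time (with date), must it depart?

Target arrival in UTC: 13:24 + 3:30 = 16:54 on Oct 23.
Subtract 6 hours → departure 10:54 UTC on Oct 23.
Brisbane is UTC+10:00: 10:54 + 10:00 = 20:54 on Oct 23.

20:54 on October 23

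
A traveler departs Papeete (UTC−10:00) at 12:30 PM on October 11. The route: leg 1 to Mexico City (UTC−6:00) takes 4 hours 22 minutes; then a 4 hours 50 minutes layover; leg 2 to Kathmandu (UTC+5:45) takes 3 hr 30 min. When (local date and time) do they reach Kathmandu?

4:57 PM on October 12

Convert departure to UTC: 12:30 PM + 10:00 = 10:30 PM UTC on Oct 11.
Add 4 hours and 22 minutes leg 1 → 2:52 AM UTC (Oct 12).
Add 4 hours and 50 minutes layover in Mexico City → 7:42 AM UTC.
Add 3 hours 30 minutes leg 2 → 11:12 AM UTC.
Kathmandu is UTC+5:45, so local arrival = 11:12 AM + 5:45 = 4:57 PM on Oct 12.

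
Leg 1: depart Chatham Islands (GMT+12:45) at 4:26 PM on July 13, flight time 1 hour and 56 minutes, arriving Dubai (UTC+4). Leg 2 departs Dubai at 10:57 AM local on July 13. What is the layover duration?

Convert departure to UTC: 4:26 PM − 12:45 = 3:41 AM UTC on Jul 13.
Add 1 hour and 56 minutes flight time → 5:37 AM UTC.
Dubai is UTC+4:00, so local arrival = 5:37 AM + 4:00 = 9:37 AM on Jul 13.
Layover = 10:57 AM − 9:37 AM = 1 hour 20 minutes.

1 hour 20 minutes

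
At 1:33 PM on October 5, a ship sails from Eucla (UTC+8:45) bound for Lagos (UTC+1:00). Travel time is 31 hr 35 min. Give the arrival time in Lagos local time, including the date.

Lagos is 7:45 behind Eucla.
After 31 hours 35 minutes it is 9:08 PM (Oct 6) in Eucla.
Shift by the zone difference: 9:08 PM − 7:45 = 1:23 PM on Oct 6 in Lagos.

1:23 PM on Oct 6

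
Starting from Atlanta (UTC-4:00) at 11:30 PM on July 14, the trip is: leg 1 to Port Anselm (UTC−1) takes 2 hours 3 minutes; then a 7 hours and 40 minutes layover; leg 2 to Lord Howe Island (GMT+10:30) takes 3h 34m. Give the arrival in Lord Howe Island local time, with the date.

3:17 AM on July 16

Convert departure to UTC: 11:30 PM + 4:00 = 3:30 AM UTC on Jul 15.
Add 2 hours and 3 minutes leg 1 → 5:33 AM UTC.
Add 7 hours 40 minutes layover in Port Anselm → 1:13 PM UTC.
Add 3 hours and 34 minutes leg 2 → 4:47 PM UTC.
Lord Howe Island is UTC+10:30, so local arrival = 4:47 PM + 10:30 = 3:17 AM on Jul 16.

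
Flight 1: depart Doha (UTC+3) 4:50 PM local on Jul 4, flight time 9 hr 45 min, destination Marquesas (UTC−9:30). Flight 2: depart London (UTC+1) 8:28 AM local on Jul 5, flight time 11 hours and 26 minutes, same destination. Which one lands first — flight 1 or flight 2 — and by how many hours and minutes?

Flight 1 in UTC: 4:50 PM − 3:00 = 1:50 PM on Jul 4.
+9 hours and 45 minutes → arrive 11:35 PM UTC on Jul 4.
Flight 2 in UTC: 8:28 AM − 1:00 = 7:28 AM on Jul 5.
+11 hours 26 minutes → arrive 6:54 PM UTC on Jul 5.
Flight 1 lands earlier by 19 hours 19 minutes.

the first, by 19 hours 19 minutes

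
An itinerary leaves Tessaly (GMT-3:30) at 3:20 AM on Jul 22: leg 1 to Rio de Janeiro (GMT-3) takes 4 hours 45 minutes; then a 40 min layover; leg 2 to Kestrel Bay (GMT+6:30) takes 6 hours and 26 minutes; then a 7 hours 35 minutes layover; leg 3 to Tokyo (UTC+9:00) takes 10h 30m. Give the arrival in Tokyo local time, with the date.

9:46 PM on July 23

Convert departure to UTC: 3:20 AM + 3:30 = 6:50 AM UTC on Jul 22.
Add 4 hours and 45 minutes leg 1 → 11:35 AM UTC.
Add 40 minutes layover in Rio de Janeiro → 12:15 PM UTC.
Add 6 hours and 26 minutes leg 2 → 6:41 PM UTC.
Add 7 hours 35 minutes layover in Kestrel Bay → 2:16 AM UTC (Jul 23).
Add 10 hours 30 minutes leg 3 → 12:46 PM UTC.
Tokyo is UTC+9:00, so local arrival = 12:46 PM + 9:00 = 9:46 PM on Jul 23.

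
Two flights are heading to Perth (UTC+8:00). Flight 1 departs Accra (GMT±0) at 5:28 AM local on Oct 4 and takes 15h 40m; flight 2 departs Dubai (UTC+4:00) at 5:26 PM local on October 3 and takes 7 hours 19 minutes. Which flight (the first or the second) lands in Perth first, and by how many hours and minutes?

the second, by 24 hours 23 minutes

Flight 1 departs at 5:28 AM UTC (Oct 4).
+15 hours and 40 minutes → arrive 9:08 PM UTC on Oct 4.
Flight 2 in UTC: 5:26 PM − 4:00 = 1:26 PM on Oct 3.
+7 hours 19 minutes → arrive 8:45 PM UTC on Oct 3.
Flight 2 lands earlier by 24 hours 23 minutes.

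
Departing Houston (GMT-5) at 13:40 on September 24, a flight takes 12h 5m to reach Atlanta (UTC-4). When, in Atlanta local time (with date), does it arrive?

Atlanta is 1:00 ahead of Houston.
After 12 hours 5 minutes it is 01:45 (Sep 25) in Houston.
Shift by the zone difference: 01:45 + 1:00 = 02:45 on Sep 25 in Atlanta.

02:45 on Sep 25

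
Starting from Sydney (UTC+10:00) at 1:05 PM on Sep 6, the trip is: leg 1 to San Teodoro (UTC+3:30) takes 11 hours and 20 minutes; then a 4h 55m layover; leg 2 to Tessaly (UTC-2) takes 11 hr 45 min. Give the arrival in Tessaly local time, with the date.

Convert departure to UTC: 1:05 PM − 10:00 = 3:05 AM UTC on Sep 6.
Add 11 hours and 20 minutes leg 1 → 2:25 PM UTC.
Add 4 hours 55 minutes layover in San Teodoro → 7:20 PM UTC.
Add 11 hours 45 minutes leg 2 → 7:05 AM UTC (Sep 7).
Tessaly is UTC−2:00, so local arrival = 7:05 AM − 2:00 = 5:05 AM on Sep 7.

5:05 AM on September 7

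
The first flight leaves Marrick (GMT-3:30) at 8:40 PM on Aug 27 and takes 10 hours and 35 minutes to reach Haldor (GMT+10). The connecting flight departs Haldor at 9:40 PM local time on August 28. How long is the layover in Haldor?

55 minutes

Convert departure to UTC: 8:40 PM + 3:30 = 12:10 AM UTC on Aug 28.
Add 10 hours 35 minutes flight time → 10:45 AM UTC.
Haldor is UTC+10:00, so local arrival = 10:45 AM + 10:00 = 8:45 PM on Aug 28.
Layover = 9:40 PM − 8:45 PM = 55 minutes.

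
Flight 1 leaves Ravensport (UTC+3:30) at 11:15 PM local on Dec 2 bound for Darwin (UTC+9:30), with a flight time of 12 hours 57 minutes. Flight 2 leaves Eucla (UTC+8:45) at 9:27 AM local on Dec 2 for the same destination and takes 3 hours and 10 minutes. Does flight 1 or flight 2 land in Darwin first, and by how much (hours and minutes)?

Flight 1 in UTC: 11:15 PM − 3:30 = 7:45 PM on Dec 2.
+12 hours 57 minutes → arrive 8:42 AM UTC on Dec 3.
Flight 2 in UTC: 9:27 AM − 8:45 = 12:42 AM on Dec 2.
+3 hours 10 minutes → arrive 3:52 AM UTC on Dec 2.
Flight 2 lands earlier by 28 hours 50 minutes.

the second, by 28 hours 50 minutes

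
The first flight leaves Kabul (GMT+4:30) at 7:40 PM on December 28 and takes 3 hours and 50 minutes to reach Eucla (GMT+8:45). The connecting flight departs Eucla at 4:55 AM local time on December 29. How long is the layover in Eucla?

Convert departure to UTC: 7:40 PM − 4:30 = 3:10 PM UTC on Dec 28.
Add 3 hours and 50 minutes flight time → 7:00 PM UTC.
Eucla is UTC+8:45, so local arrival = 7:00 PM + 8:45 = 3:45 AM on Dec 29.
Layover = 4:55 AM − 3:45 AM = 1 hour 10 minutes.

1 hour 10 minutes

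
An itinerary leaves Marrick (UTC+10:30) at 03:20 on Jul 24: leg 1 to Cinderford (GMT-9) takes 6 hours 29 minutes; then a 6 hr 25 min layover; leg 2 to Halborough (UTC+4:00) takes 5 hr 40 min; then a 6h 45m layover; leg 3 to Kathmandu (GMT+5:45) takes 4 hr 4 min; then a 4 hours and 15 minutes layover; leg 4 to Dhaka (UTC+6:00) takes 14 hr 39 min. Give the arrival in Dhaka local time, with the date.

Convert departure to UTC: 03:20 − 10:30 = 16:50 UTC on Jul 23.
Add 6 hours and 29 minutes leg 1 → 23:19 UTC.
Add 6 hours and 25 minutes layover in Cinderford → 05:44 UTC (Jul 24).
Add 5 hours 40 minutes leg 2 → 11:24 UTC.
Add 6 hours and 45 minutes layover in Halborough → 18:09 UTC.
Add 4 hours 4 minutes leg 3 → 22:13 UTC.
Add 4 hours and 15 minutes layover in Kathmandu → 02:28 UTC (Jul 25).
Add 14 hours 39 minutes leg 4 → 17:07 UTC.
Dhaka is UTC+6:00, so local arrival = 17:07 + 6:00 = 23:07 on Jul 25.

23:07 on July 25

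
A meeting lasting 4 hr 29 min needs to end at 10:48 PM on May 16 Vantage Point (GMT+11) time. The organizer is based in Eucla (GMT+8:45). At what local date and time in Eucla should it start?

4:04 PM on May 16

Target end time in UTC: 10:48 PM − 11:00 = 11:48 AM on May 16.
Subtract 4 hours 29 minutes → start 7:19 AM UTC on May 16.
Eucla is UTC+8:45: 7:19 AM + 8:45 = 4:04 PM on May 16.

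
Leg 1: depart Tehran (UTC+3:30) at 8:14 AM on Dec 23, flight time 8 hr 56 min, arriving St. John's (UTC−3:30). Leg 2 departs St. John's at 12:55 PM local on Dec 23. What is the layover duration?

2 hours 45 minutes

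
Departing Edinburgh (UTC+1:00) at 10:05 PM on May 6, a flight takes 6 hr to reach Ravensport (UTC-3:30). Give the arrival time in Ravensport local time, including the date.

11:35 PM on May 6

Convert departure to UTC: 10:05 PM − 1:00 = 9:05 PM UTC on May 6.
Add 6 hours travel time → 3:05 AM UTC (May 7).
Ravensport is UTC−3:30, so local arrival = 3:05 AM − 3:30 = 11:35 PM on May 6.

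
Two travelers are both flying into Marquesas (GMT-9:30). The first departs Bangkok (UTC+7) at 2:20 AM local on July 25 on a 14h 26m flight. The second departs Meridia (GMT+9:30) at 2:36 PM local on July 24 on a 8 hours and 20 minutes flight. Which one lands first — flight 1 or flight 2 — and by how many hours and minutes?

the second, by 20 hours 20 minutes

Flight 1 in UTC: 2:20 AM − 7:00 = 7:20 PM on Jul 24.
+14 hours 26 minutes → arrive 9:46 AM UTC on Jul 25.
Flight 2 in UTC: 2:36 PM − 9:30 = 5:06 AM on Jul 24.
+8 hours and 20 minutes → arrive 1:26 PM UTC on Jul 24.
Flight 2 lands earlier by 20 hours 20 minutes.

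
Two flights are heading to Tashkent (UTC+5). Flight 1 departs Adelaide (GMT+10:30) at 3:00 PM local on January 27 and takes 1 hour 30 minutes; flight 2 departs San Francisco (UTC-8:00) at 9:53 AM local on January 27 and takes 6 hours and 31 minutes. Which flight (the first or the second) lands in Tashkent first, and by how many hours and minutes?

Flight 1 in UTC: 3:00 PM − 10:30 = 4:30 AM on Jan 27.
+1 hour and 30 minutes → arrive 6:00 AM UTC on Jan 27.
Flight 2 in UTC: 9:53 AM + 8:00 = 5:53 PM on Jan 27.
+6 hours 31 minutes → arrive 12:24 AM UTC on Jan 28.
Flight 1 lands earlier by 18 hours 24 minutes.

the first, by 18 hours 24 minutes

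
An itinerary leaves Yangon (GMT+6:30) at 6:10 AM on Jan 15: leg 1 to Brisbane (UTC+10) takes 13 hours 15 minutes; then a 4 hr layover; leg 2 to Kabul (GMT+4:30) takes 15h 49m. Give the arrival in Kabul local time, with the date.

1:14 PM on January 16

Convert departure to UTC: 6:10 AM − 6:30 = 11:40 PM UTC on Jan 14.
Add 13 hours and 15 minutes leg 1 → 12:55 PM UTC (Jan 15).
Add 4 hours layover in Brisbane → 4:55 PM UTC.
Add 15 hours 49 minutes leg 2 → 8:44 AM UTC (Jan 16).
Kabul is UTC+4:30, so local arrival = 8:44 AM + 4:30 = 1:14 PM on Jan 16.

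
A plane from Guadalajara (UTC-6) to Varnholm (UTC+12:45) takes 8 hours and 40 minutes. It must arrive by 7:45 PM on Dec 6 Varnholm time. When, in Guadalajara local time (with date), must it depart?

Target arrival in UTC: 7:45 PM − 12:45 = 7:00 AM on Dec 6.
Subtract 8 hours 40 minutes → departure 10:20 PM UTC on Dec 5.
Guadalajara is UTC−6:00: 10:20 PM − 6:00 = 4:20 PM on Dec 5.

4:20 PM on December 5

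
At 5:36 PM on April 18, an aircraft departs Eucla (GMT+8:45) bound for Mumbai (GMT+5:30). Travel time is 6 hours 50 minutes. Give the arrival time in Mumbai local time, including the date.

9:11 PM on Apr 18

Convert departure to UTC: 5:36 PM − 8:45 = 8:51 AM UTC on Apr 18.
Add 6 hours and 50 minutes travel time → 3:41 PM UTC.
Mumbai is UTC+5:30, so local arrival = 3:41 PM + 5:30 = 9:11 PM on Apr 18.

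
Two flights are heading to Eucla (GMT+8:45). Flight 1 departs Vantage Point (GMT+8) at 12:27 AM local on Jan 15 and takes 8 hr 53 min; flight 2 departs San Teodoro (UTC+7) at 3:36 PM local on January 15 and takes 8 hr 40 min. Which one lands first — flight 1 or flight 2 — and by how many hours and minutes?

Flight 1 in UTC: 12:27 AM − 8:00 = 4:27 PM on Jan 14.
+8 hours 53 minutes → arrive 1:20 AM UTC on Jan 15.
Flight 2 in UTC: 3:36 PM − 7:00 = 8:36 AM on Jan 15.
+8 hours and 40 minutes → arrive 5:16 PM UTC on Jan 15.
Flight 1 lands earlier by 15 hours 56 minutes.

the first, by 15 hours 56 minutes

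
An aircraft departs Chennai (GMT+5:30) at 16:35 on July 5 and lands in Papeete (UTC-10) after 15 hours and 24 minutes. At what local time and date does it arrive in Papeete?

16:29 on Jul 5

Convert departure to UTC: 16:35 − 5:30 = 11:05 UTC on Jul 5.
Add 15 hours 24 minutes travel time → 02:29 UTC (Jul 6).
Papeete is UTC−10:00, so local arrival = 02:29 − 10:00 = 16:29 on Jul 5.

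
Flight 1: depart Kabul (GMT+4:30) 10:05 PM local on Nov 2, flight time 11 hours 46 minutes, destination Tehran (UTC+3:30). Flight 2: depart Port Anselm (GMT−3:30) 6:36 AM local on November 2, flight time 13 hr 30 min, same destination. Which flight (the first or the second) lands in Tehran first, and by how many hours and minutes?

Flight 1 in UTC: 10:05 PM − 4:30 = 5:35 PM on Nov 2.
+11 hours and 46 minutes → arrive 5:21 AM UTC on Nov 3.
Flight 2 in UTC: 6:36 AM + 3:30 = 10:06 AM on Nov 2.
+13 hours and 30 minutes → arrive 11:36 PM UTC on Nov 2.
Flight 2 lands earlier by 5 hours 45 minutes.

the second, by 5 hours 45 minutes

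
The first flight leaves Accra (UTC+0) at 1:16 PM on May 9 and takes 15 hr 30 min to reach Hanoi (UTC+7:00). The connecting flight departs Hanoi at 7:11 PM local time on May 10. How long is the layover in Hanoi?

7 hours 25 minutes

Accra is at UTC+0, so departure is already 1:16 PM UTC on May 9.
Add 15 hours 30 minutes flight time → 4:46 AM UTC (May 10).
Hanoi is UTC+7:00, so local arrival = 4:46 AM + 7:00 = 11:46 AM on May 10.
Layover = 7:11 PM − 11:46 AM = 7 hours 25 minutes.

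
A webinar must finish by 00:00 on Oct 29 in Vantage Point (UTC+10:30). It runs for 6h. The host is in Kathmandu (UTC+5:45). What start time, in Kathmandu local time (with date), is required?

Target end time in UTC: 00:00 − 10:30 = 13:30 on Oct 28.
Subtract 6 hours → start 07:30 UTC on Oct 28.
Kathmandu is UTC+5:45: 07:30 + 5:45 = 13:15 on Oct 28.

13:15 on Oct 28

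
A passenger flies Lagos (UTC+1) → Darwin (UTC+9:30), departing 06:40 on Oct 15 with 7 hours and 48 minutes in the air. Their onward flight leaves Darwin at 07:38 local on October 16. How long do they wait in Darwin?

8 hours 40 minutes

Convert departure to UTC: 06:40 − 1:00 = 05:40 UTC on Oct 15.
Add 7 hours 48 minutes flight time → 13:28 UTC.
Darwin is UTC+9:30, so local arrival = 13:28 + 9:30 = 22:58 on Oct 15.
Layover = 07:38 − 22:58 (+1 day) = 8 hours 40 minutes.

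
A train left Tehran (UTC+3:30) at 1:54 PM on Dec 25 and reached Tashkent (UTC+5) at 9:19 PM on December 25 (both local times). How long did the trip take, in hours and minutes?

5 hours 55 minutes

Departure in UTC: 1:54 PM − 3:30 = 10:24 AM on Dec 25.
Arrival in UTC: 9:19 PM − 5:00 = 4:19 PM on Dec 25.
Elapsed = 4:19 PM − 10:24 AM = 5 hours 55 minutes.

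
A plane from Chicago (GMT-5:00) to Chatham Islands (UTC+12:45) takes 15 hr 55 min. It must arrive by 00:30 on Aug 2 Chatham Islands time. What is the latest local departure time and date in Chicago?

14:50 on July 31

Target arrival in UTC: 00:30 − 12:45 = 11:45 on Aug 1.
Subtract 15 hours 55 minutes → departure 19:50 UTC on Jul 31.
Chicago is UTC−5:00: 19:50 − 5:00 = 14:50 on Jul 31.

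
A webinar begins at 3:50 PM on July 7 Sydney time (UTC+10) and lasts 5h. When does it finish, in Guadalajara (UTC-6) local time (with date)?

Guadalajara is 16:00 behind Sydney.
After 5 hours it is 8:50 PM in Sydney.
Shift by the zone difference: 8:50 PM − 16:00 = 4:50 AM on Jul 7 in Guadalajara.

4:50 AM on July 7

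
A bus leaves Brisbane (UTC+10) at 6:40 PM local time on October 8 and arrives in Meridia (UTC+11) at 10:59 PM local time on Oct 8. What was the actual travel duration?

3 hours 19 minutes

Departure in UTC: 6:40 PM − 10:00 = 8:40 AM on Oct 8.
Arrival in UTC: 10:59 PM − 11:00 = 11:59 AM on Oct 8.
Elapsed = 11:59 AM − 8:40 AM = 3 hours 19 minutes.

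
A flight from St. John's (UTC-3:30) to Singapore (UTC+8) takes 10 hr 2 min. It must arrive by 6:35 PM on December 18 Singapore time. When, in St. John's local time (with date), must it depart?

9:03 PM on Dec 17

Target arrival in UTC: 6:35 PM − 8:00 = 10:35 AM on Dec 18.
Subtract 10 hours and 2 minutes → departure 12:33 AM UTC on Dec 18.
St. John's is UTC−3:30: 12:33 AM − 3:30 = 9:03 PM on Dec 17.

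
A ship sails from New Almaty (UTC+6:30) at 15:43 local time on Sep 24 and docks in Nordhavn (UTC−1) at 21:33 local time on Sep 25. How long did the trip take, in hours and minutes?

37 hours 20 minutes

Departure in UTC: 15:43 − 6:30 = 09:13 on Sep 24.
Arrival in UTC: 21:33 + 1:00 = 22:33 on Sep 25.
Elapsed = 22:33 − 09:13 (+1 day) = 37 hours 20 minutes.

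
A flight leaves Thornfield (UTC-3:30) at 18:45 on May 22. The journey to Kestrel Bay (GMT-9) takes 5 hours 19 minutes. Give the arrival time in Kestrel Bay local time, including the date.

Kestrel Bay is 5:30 behind Thornfield.
After 5 hours and 19 minutes it is 00:04 (May 23) in Thornfield.
Shift by the zone difference: 00:04 − 5:30 = 18:34 on May 22 in Kestrel Bay.

18:34 on May 22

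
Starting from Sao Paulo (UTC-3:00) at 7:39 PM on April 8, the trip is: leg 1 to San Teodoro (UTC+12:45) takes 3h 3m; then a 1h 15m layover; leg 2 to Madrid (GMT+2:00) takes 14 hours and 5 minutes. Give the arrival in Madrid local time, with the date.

Convert departure to UTC: 7:39 PM + 3:00 = 10:39 PM UTC on Apr 8.
Add 3 hours and 3 minutes leg 1 → 1:42 AM UTC (Apr 9).
Add 1 hour and 15 minutes layover in San Teodoro → 2:57 AM UTC.
Add 14 hours and 5 minutes leg 2 → 5:02 PM UTC.
Madrid is UTC+2:00, so local arrival = 5:02 PM + 2:00 = 7:02 PM on Apr 9.

7:02 PM on Apr 9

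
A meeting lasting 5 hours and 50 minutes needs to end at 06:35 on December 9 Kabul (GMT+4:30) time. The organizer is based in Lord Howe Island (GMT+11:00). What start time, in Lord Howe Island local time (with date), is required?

07:15 on December 9

Target end time in UTC: 06:35 − 4:30 = 02:05 on Dec 9.
Subtract 5 hours 50 minutes → start 20:15 UTC on Dec 8.
Lord Howe Island is UTC+11:00: 20:15 + 11:00 = 07:15 on Dec 9.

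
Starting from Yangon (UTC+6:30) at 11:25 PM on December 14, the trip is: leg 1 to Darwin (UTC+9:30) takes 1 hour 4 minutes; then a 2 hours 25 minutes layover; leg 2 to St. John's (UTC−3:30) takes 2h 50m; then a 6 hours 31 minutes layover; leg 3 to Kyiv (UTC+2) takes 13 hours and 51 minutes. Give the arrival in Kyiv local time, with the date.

Convert departure to UTC: 11:25 PM − 6:30 = 4:55 PM UTC on Dec 14.
Add 1 hour 4 minutes leg 1 → 5:59 PM UTC.
Add 2 hours 25 minutes layover in Darwin → 8:24 PM UTC.
Add 2 hours and 50 minutes leg 2 → 11:14 PM UTC.
Add 6 hours 31 minutes layover in St. John's → 5:45 AM UTC (Dec 15).
Add 13 hours and 51 minutes leg 3 → 7:36 PM UTC.
Kyiv is UTC+2:00, so local arrival = 7:36 PM + 2:00 = 9:36 PM on Dec 15.

9:36 PM on Dec 15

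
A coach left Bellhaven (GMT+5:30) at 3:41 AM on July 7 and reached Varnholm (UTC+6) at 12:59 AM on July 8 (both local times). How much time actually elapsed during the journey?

20 hours 48 minutes

Departure in UTC: 3:41 AM − 5:30 = 10:11 PM on Jul 6.
Arrival in UTC: 12:59 AM − 6:00 = 6:59 PM on Jul 7.
Elapsed = 6:59 PM − 10:11 PM (+1 day) = 20 hours 48 minutes.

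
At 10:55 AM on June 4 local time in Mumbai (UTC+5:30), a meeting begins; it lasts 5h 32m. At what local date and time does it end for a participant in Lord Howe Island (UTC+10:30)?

Convert start to UTC: 10:55 AM − 5:30 = 5:25 AM UTC on Jun 4.
Add 5 hours 32 minutes duration → 10:57 AM UTC.
Lord Howe Island is UTC+10:30, so local end time = 10:57 AM + 10:30 = 9:27 PM on Jun 4.

9:27 PM on Jun 4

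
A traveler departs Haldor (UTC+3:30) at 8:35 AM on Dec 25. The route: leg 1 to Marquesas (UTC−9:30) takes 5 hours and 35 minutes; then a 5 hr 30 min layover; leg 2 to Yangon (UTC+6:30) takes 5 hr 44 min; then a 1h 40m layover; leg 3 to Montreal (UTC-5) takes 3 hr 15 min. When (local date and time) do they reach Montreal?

9:49 PM on December 25

Convert departure to UTC: 8:35 AM − 3:30 = 5:05 AM UTC on Dec 25.
Add 5 hours 35 minutes leg 1 → 10:40 AM UTC.
Add 5 hours and 30 minutes layover in Marquesas → 4:10 PM UTC.
Add 5 hours 44 minutes leg 2 → 9:54 PM UTC.
Add 1 hour and 40 minutes layover in Yangon → 11:34 PM UTC.
Add 3 hours and 15 minutes leg 3 → 2:49 AM UTC (Dec 26).
Montreal is UTC−5:00, so local arrival = 2:49 AM − 5:00 = 9:49 PM on Dec 25.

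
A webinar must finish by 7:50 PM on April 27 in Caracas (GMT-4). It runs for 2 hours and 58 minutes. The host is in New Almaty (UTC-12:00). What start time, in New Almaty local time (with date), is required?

Target end time in UTC: 7:50 PM + 4:00 = 11:50 PM on Apr 27.
Subtract 2 hours and 58 minutes → start 8:52 PM UTC on Apr 27.
New Almaty is UTC−12:00: 8:52 PM − 12:00 = 8:52 AM on Apr 27.

8:52 AM on Apr 27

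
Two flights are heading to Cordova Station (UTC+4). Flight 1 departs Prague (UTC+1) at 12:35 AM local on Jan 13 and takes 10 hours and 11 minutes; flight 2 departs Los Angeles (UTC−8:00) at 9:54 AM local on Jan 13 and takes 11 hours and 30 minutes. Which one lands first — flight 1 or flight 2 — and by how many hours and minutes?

the first, by 19 hours 38 minutes

Flight 1 in UTC: 12:35 AM − 1:00 = 11:35 PM on Jan 12.
+10 hours 11 minutes → arrive 9:46 AM UTC on Jan 13.
Flight 2 in UTC: 9:54 AM + 8:00 = 5:54 PM on Jan 13.
+11 hours 30 minutes → arrive 5:24 AM UTC on Jan 14.
Flight 1 lands earlier by 19 hours 38 minutes.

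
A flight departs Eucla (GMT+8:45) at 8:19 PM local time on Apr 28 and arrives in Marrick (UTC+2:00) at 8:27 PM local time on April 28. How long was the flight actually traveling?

6 hours 53 minutes

Departure in UTC: 8:19 PM − 8:45 = 11:34 AM on Apr 28.
Arrival in UTC: 8:27 PM − 2:00 = 6:27 PM on Apr 28.
Elapsed = 6:27 PM − 11:34 AM = 6 hours 53 minutes.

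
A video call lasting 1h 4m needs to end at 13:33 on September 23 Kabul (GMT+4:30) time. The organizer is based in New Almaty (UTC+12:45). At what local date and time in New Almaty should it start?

20:44 on September 23

Target end time in UTC: 13:33 − 4:30 = 09:03 on Sep 23.
Subtract 1 hour and 4 minutes → start 07:59 UTC on Sep 23.
New Almaty is UTC+12:45: 07:59 + 12:45 = 20:44 on Sep 23.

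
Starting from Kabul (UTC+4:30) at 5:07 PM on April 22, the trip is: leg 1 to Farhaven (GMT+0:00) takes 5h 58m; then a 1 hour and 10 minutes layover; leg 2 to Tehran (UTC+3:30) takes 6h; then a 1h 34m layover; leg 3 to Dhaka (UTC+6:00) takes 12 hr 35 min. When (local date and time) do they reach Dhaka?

Convert departure to UTC: 5:07 PM − 4:30 = 12:37 PM UTC on Apr 22.
Add 5 hours and 58 minutes leg 1 → 6:35 PM UTC.
Add 1 hour and 10 minutes layover in Farhaven → 7:45 PM UTC.
Add 6 hours leg 2 → 1:45 AM UTC (Apr 23).
Add 1 hour and 34 minutes layover in Tehran → 3:19 AM UTC.
Add 12 hours and 35 minutes leg 3 → 3:54 PM UTC.
Dhaka is UTC+6:00, so local arrival = 3:54 PM + 6:00 = 9:54 PM on Apr 23.

9:54 PM on April 23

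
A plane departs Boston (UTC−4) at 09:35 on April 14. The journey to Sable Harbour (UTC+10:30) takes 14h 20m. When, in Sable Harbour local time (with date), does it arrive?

Sable Harbour is 14:30 ahead of Boston.
After 14 hours and 20 minutes it is 23:55 in Boston.
Shift by the zone difference: 23:55 + 14:30 = 14:25 on Apr 15 in Sable Harbour.

14:25 on April 15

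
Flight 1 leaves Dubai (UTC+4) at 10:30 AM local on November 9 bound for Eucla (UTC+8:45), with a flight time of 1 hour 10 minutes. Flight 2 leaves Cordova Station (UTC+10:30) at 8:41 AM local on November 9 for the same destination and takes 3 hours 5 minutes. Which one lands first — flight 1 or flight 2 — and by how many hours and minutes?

the second, by 6 hours 24 minutes

Flight 1 in UTC: 10:30 AM − 4:00 = 6:30 AM on Nov 9.
+1 hour and 10 minutes → arrive 7:40 AM UTC on Nov 9.
Flight 2 in UTC: 8:41 AM − 10:30 = 10:11 PM on Nov 8.
+3 hours 5 minutes → arrive 1:16 AM UTC on Nov 9.
Flight 2 lands earlier by 6 hours 24 minutes.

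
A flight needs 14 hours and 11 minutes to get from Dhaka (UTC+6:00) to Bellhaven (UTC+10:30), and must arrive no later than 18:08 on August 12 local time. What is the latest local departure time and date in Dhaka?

23:27 on August 11

Target arrival in UTC: 18:08 − 10:30 = 07:38 on Aug 12.
Subtract 14 hours and 11 minutes → departure 17:27 UTC on Aug 11.
Dhaka is UTC+6:00: 17:27 + 6:00 = 23:27 on Aug 11.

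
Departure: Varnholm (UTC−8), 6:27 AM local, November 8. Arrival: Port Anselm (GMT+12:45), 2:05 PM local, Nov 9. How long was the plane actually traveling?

Departure in UTC: 6:27 AM + 8:00 = 2:27 PM on Nov 8.
Arrival in UTC: 2:05 PM − 12:45 = 1:20 AM on Nov 9.
Elapsed = 1:20 AM − 2:27 PM (+1 day) = 10 hours 53 minutes.

10 hours 53 minutes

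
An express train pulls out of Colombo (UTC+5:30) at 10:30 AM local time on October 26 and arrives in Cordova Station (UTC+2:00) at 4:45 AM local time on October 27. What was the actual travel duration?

21 hours 45 minutes

Cordova Station is 3:30 behind Colombo.
Clock-face elapsed time (ignoring zones) is 18 hours 15 minutes.
Actual elapsed = 18 hours 15 minutes + 3:30 = 21 hours 45 minutes.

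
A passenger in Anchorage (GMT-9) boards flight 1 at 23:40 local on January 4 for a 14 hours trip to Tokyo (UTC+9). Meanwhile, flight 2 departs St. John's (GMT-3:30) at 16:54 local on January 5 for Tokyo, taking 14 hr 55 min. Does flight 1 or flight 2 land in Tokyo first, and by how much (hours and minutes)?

Flight 1 in UTC: 23:40 + 9:00 = 08:40 on Jan 5.
+14 hours → arrive 22:40 UTC on Jan 5.
Flight 2 in UTC: 16:54 + 3:30 = 20:24 on Jan 5.
+14 hours 55 minutes → arrive 11:19 UTC on Jan 6.
Flight 1 lands earlier by 12 hours 39 minutes.

the first, by 12 hours 39 minutes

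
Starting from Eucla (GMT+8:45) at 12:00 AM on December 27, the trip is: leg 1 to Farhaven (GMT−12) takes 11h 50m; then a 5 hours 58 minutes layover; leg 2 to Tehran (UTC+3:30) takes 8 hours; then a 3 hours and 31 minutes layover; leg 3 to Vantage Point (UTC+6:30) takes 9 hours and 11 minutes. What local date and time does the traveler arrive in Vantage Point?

Convert departure to UTC: 12:00 AM − 8:45 = 3:15 PM UTC on Dec 26.
Add 11 hours 50 minutes leg 1 → 3:05 AM UTC (Dec 27).
Add 5 hours and 58 minutes layover in Farhaven → 9:03 AM UTC.
Add 8 hours leg 2 → 5:03 PM UTC.
Add 3 hours and 31 minutes layover in Tehran → 8:34 PM UTC.
Add 9 hours and 11 minutes leg 3 → 5:45 AM UTC (Dec 28).
Vantage Point is UTC+6:30, so local arrival = 5:45 AM + 6:30 = 12:15 PM on Dec 28.

12:15 PM on Dec 28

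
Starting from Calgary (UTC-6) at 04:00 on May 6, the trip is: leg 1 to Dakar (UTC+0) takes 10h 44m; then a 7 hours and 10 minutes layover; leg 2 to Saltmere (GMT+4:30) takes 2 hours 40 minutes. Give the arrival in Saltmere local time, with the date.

Convert departure to UTC: 04:00 + 6:00 = 10:00 UTC on May 6.
Add 10 hours and 44 minutes leg 1 → 20:44 UTC.
Add 7 hours and 10 minutes layover in Dakar → 03:54 UTC (May 7).
Add 2 hours and 40 minutes leg 2 → 06:34 UTC.
Saltmere is UTC+4:30, so local arrival = 06:34 + 4:30 = 11:04 on May 7.

11:04 on May 7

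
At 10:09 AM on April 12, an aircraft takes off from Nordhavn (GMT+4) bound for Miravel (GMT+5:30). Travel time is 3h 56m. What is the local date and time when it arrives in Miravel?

3:35 PM on April 12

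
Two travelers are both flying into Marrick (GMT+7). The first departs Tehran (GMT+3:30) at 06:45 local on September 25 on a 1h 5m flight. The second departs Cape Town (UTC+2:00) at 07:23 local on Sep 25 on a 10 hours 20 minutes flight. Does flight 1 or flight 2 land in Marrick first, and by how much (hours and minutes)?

the first, by 11 hours 23 minutes

Flight 1 in UTC: 06:45 − 3:30 = 03:15 on Sep 25.
+1 hour and 5 minutes → arrive 04:20 UTC on Sep 25.
Flight 2 in UTC: 07:23 − 2:00 = 05:23 on Sep 25.
+10 hours 20 minutes → arrive 15:43 UTC on Sep 25.
Flight 1 lands earlier by 11 hours 23 minutes.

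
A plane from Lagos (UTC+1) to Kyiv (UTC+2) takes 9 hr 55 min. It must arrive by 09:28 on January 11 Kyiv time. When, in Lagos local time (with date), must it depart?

Target arrival in UTC: 09:28 − 2:00 = 07:28 on Jan 11.
Subtract 9 hours and 55 minutes → departure 21:33 UTC on Jan 10.
Lagos is UTC+1:00: 21:33 + 1:00 = 22:33 on Jan 10.

22:33 on Jan 10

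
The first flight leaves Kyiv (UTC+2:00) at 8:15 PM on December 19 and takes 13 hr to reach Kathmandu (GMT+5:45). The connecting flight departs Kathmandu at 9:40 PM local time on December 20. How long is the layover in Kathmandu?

Convert departure to UTC: 8:15 PM − 2:00 = 6:15 PM UTC on Dec 19.
Add 13 hours flight time → 7:15 AM UTC (Dec 20).
Kathmandu is UTC+5:45, so local arrival = 7:15 AM + 5:45 = 1:00 PM on Dec 20.
Layover = 9:40 PM − 1:00 PM = 8 hours 40 minutes.

8 hours 40 minutes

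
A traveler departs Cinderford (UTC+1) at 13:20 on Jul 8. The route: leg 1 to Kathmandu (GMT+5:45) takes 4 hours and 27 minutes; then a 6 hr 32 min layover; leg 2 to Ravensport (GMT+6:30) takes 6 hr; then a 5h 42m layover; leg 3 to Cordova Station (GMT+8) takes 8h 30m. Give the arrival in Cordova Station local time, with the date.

Convert departure to UTC: 13:20 − 1:00 = 12:20 UTC on Jul 8.
Add 4 hours 27 minutes leg 1 → 16:47 UTC.
Add 6 hours and 32 minutes layover in Kathmandu → 23:19 UTC.
Add 6 hours leg 2 → 05:19 UTC (Jul 9).
Add 5 hours 42 minutes layover in Ravensport → 11:01 UTC.
Add 8 hours and 30 minutes leg 3 → 19:31 UTC.
Cordova Station is UTC+8:00, so local arrival = 19:31 + 8:00 = 03:31 on Jul 10.

03:31 on Jul 10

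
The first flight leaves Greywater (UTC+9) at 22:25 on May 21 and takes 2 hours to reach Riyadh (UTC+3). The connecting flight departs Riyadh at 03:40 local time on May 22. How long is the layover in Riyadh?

9 hours 15 minutes

Convert departure to UTC: 22:25 − 9:00 = 13:25 UTC on May 21.
Add 2 hours flight time → 15:25 UTC.
Riyadh is UTC+3:00, so local arrival = 15:25 + 3:00 = 18:25 on May 21.
Layover = 03:40 − 18:25 (+1 day) = 9 hours 15 minutes.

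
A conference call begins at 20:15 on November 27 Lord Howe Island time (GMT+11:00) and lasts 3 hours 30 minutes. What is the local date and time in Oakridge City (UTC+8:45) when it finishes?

Convert start to UTC: 20:15 − 11:00 = 09:15 UTC on Nov 27.
Add 3 hours 30 minutes duration → 12:45 UTC.
Oakridge City is UTC+8:45, so local end time = 12:45 + 8:45 = 21:30 on Nov 27.

21:30 on November 27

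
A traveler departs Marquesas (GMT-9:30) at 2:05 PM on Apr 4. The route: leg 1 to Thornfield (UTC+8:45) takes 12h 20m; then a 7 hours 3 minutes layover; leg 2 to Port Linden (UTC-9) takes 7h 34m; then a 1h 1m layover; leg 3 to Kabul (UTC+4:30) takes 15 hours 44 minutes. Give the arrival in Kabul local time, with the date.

11:47 PM on Apr 6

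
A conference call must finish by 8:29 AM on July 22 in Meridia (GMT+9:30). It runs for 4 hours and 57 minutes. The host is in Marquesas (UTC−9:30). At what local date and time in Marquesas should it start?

8:32 AM on Jul 21

Target end time in UTC: 8:29 AM − 9:30 = 10:59 PM on Jul 21.
Subtract 4 hours and 57 minutes → start 6:02 PM UTC on Jul 21.
Marquesas is UTC−9:30: 6:02 PM − 9:30 = 8:32 AM on Jul 21.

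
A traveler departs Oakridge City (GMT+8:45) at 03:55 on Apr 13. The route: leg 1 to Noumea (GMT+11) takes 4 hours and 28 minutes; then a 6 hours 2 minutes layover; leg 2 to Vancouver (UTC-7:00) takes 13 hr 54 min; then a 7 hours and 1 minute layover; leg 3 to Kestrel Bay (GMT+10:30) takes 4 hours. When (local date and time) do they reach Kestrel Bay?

17:05 on April 14

Convert departure to UTC: 03:55 − 8:45 = 19:10 UTC on Apr 12.
Add 4 hours 28 minutes leg 1 → 23:38 UTC.
Add 6 hours 2 minutes layover in Noumea → 05:40 UTC (Apr 13).
Add 13 hours and 54 minutes leg 2 → 19:34 UTC.
Add 7 hours and 1 minute layover in Vancouver → 02:35 UTC (Apr 14).
Add 4 hours leg 3 → 06:35 UTC.
Kestrel Bay is UTC+10:30, so local arrival = 06:35 + 10:30 = 17:05 on Apr 14.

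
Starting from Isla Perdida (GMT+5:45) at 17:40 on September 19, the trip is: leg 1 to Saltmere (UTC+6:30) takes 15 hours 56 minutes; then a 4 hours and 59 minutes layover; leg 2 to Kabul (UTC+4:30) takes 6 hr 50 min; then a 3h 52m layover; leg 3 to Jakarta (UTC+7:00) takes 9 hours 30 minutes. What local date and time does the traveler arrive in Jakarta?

Convert departure to UTC: 17:40 − 5:45 = 11:55 UTC on Sep 19.
Add 15 hours 56 minutes leg 1 → 03:51 UTC (Sep 20).
Add 4 hours 59 minutes layover in Saltmere → 08:50 UTC.
Add 6 hours 50 minutes leg 2 → 15:40 UTC.
Add 3 hours and 52 minutes layover in Kabul → 19:32 UTC.
Add 9 hours 30 minutes leg 3 → 05:02 UTC (Sep 21).
Jakarta is UTC+7:00, so local arrival = 05:02 + 7:00 = 12:02 on Sep 21.

12:02 on September 21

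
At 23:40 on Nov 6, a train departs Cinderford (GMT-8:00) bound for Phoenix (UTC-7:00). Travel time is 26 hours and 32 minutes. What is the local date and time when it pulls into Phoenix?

03:12 on November 8

Phoenix is 1:00 ahead of Cinderford.
After 26 hours 32 minutes it is 02:12 (Nov 8) in Cinderford.
Shift by the zone difference: 02:12 + 1:00 = 03:12 on Nov 8 in Phoenix.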